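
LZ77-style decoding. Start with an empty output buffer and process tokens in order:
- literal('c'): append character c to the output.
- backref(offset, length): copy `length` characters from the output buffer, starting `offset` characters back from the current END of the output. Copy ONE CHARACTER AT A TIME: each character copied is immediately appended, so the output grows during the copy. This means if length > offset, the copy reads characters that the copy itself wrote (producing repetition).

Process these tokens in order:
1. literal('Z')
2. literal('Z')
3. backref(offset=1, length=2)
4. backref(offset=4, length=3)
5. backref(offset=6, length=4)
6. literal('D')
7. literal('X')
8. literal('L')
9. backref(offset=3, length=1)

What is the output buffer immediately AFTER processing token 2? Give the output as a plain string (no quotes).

Answer: ZZ

Derivation:
Token 1: literal('Z'). Output: "Z"
Token 2: literal('Z'). Output: "ZZ"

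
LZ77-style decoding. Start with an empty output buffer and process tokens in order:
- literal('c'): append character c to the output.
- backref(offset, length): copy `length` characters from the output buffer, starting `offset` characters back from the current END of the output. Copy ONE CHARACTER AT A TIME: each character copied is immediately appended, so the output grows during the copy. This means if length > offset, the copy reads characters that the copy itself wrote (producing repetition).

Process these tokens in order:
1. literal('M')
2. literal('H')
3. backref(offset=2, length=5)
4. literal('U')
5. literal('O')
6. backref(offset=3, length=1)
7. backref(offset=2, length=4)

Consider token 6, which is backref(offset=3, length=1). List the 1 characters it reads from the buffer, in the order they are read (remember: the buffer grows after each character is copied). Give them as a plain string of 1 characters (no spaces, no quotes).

Token 1: literal('M'). Output: "M"
Token 2: literal('H'). Output: "MH"
Token 3: backref(off=2, len=5) (overlapping!). Copied 'MHMHM' from pos 0. Output: "MHMHMHM"
Token 4: literal('U'). Output: "MHMHMHMU"
Token 5: literal('O'). Output: "MHMHMHMUO"
Token 6: backref(off=3, len=1). Buffer before: "MHMHMHMUO" (len 9)
  byte 1: read out[6]='M', append. Buffer now: "MHMHMHMUOM"

Answer: M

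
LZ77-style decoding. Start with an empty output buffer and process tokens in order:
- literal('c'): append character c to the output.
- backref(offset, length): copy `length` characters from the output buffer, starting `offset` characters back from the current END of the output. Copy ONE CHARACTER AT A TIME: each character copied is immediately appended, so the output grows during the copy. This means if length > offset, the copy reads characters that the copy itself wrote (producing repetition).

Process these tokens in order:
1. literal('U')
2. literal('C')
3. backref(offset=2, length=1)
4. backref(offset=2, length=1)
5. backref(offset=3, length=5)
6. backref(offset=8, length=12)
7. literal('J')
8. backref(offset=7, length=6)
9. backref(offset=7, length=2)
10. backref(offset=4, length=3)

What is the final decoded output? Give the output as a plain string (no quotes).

Answer: UCUCCUCCUCUCCUCCUCUCCJCUCUCCJCCCJ

Derivation:
Token 1: literal('U'). Output: "U"
Token 2: literal('C'). Output: "UC"
Token 3: backref(off=2, len=1). Copied 'U' from pos 0. Output: "UCU"
Token 4: backref(off=2, len=1). Copied 'C' from pos 1. Output: "UCUC"
Token 5: backref(off=3, len=5) (overlapping!). Copied 'CUCCU' from pos 1. Output: "UCUCCUCCU"
Token 6: backref(off=8, len=12) (overlapping!). Copied 'CUCCUCCUCUCC' from pos 1. Output: "UCUCCUCCUCUCCUCCUCUCC"
Token 7: literal('J'). Output: "UCUCCUCCUCUCCUCCUCUCCJ"
Token 8: backref(off=7, len=6). Copied 'CUCUCC' from pos 15. Output: "UCUCCUCCUCUCCUCCUCUCCJCUCUCC"
Token 9: backref(off=7, len=2). Copied 'JC' from pos 21. Output: "UCUCCUCCUCUCCUCCUCUCCJCUCUCCJC"
Token 10: backref(off=4, len=3). Copied 'CCJ' from pos 26. Output: "UCUCCUCCUCUCCUCCUCUCCJCUCUCCJCCCJ"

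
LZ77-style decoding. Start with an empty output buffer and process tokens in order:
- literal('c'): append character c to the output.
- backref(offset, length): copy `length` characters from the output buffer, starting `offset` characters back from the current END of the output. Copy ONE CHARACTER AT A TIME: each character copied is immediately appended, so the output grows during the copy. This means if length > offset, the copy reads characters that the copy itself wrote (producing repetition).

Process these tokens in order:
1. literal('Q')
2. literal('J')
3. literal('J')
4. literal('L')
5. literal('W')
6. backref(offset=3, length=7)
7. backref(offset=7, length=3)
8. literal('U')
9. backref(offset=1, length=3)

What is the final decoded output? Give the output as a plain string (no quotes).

Token 1: literal('Q'). Output: "Q"
Token 2: literal('J'). Output: "QJ"
Token 3: literal('J'). Output: "QJJ"
Token 4: literal('L'). Output: "QJJL"
Token 5: literal('W'). Output: "QJJLW"
Token 6: backref(off=3, len=7) (overlapping!). Copied 'JLWJLWJ' from pos 2. Output: "QJJLWJLWJLWJ"
Token 7: backref(off=7, len=3). Copied 'JLW' from pos 5. Output: "QJJLWJLWJLWJJLW"
Token 8: literal('U'). Output: "QJJLWJLWJLWJJLWU"
Token 9: backref(off=1, len=3) (overlapping!). Copied 'UUU' from pos 15. Output: "QJJLWJLWJLWJJLWUUUU"

Answer: QJJLWJLWJLWJJLWUUUU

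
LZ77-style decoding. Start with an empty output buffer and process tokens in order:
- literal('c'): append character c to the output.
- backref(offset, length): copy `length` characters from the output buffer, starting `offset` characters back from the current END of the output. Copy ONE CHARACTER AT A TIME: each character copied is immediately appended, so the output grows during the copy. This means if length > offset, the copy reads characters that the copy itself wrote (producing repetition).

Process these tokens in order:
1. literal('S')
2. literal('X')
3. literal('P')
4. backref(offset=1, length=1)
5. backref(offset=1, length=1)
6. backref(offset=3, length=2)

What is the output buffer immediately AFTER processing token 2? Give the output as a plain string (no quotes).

Answer: SX

Derivation:
Token 1: literal('S'). Output: "S"
Token 2: literal('X'). Output: "SX"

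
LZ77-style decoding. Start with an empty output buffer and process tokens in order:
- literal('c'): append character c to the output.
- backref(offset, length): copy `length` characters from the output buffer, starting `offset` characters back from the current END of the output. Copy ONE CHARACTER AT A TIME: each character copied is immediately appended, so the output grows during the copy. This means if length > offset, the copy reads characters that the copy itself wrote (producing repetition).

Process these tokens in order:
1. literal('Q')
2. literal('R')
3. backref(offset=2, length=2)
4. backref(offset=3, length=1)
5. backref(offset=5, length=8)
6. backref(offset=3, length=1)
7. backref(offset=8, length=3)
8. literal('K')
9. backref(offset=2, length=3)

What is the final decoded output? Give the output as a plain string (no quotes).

Token 1: literal('Q'). Output: "Q"
Token 2: literal('R'). Output: "QR"
Token 3: backref(off=2, len=2). Copied 'QR' from pos 0. Output: "QRQR"
Token 4: backref(off=3, len=1). Copied 'R' from pos 1. Output: "QRQRR"
Token 5: backref(off=5, len=8) (overlapping!). Copied 'QRQRRQRQ' from pos 0. Output: "QRQRRQRQRRQRQ"
Token 6: backref(off=3, len=1). Copied 'Q' from pos 10. Output: "QRQRRQRQRRQRQQ"
Token 7: backref(off=8, len=3). Copied 'RQR' from pos 6. Output: "QRQRRQRQRRQRQQRQR"
Token 8: literal('K'). Output: "QRQRRQRQRRQRQQRQRK"
Token 9: backref(off=2, len=3) (overlapping!). Copied 'RKR' from pos 16. Output: "QRQRRQRQRRQRQQRQRKRKR"

Answer: QRQRRQRQRRQRQQRQRKRKR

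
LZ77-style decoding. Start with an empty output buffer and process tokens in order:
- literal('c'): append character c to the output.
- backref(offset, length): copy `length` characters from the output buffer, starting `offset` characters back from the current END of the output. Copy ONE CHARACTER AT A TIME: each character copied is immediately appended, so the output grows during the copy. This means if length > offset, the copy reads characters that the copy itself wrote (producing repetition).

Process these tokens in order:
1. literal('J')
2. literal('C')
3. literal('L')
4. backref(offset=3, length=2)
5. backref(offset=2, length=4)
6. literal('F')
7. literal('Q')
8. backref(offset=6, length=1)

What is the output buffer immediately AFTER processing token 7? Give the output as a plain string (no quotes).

Answer: JCLJCJCJCFQ

Derivation:
Token 1: literal('J'). Output: "J"
Token 2: literal('C'). Output: "JC"
Token 3: literal('L'). Output: "JCL"
Token 4: backref(off=3, len=2). Copied 'JC' from pos 0. Output: "JCLJC"
Token 5: backref(off=2, len=4) (overlapping!). Copied 'JCJC' from pos 3. Output: "JCLJCJCJC"
Token 6: literal('F'). Output: "JCLJCJCJCF"
Token 7: literal('Q'). Output: "JCLJCJCJCFQ"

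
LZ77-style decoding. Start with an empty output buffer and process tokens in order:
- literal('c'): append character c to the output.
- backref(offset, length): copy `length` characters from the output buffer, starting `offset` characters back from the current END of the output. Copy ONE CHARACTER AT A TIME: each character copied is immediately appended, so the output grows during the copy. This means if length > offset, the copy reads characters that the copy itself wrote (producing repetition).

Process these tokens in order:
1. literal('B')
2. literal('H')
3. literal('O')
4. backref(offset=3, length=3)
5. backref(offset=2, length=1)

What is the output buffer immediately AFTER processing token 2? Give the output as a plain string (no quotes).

Token 1: literal('B'). Output: "B"
Token 2: literal('H'). Output: "BH"

Answer: BH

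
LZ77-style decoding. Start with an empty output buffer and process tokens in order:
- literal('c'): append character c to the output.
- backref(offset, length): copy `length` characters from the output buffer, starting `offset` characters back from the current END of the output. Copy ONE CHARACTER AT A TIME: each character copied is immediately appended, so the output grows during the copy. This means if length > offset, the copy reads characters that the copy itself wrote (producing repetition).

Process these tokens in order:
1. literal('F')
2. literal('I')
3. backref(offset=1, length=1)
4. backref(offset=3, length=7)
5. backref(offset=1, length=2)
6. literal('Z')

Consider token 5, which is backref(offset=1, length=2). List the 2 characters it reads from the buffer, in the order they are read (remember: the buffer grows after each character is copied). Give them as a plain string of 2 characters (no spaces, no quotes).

Answer: FF

Derivation:
Token 1: literal('F'). Output: "F"
Token 2: literal('I'). Output: "FI"
Token 3: backref(off=1, len=1). Copied 'I' from pos 1. Output: "FII"
Token 4: backref(off=3, len=7) (overlapping!). Copied 'FIIFIIF' from pos 0. Output: "FIIFIIFIIF"
Token 5: backref(off=1, len=2). Buffer before: "FIIFIIFIIF" (len 10)
  byte 1: read out[9]='F', append. Buffer now: "FIIFIIFIIFF"
  byte 2: read out[10]='F', append. Buffer now: "FIIFIIFIIFFF"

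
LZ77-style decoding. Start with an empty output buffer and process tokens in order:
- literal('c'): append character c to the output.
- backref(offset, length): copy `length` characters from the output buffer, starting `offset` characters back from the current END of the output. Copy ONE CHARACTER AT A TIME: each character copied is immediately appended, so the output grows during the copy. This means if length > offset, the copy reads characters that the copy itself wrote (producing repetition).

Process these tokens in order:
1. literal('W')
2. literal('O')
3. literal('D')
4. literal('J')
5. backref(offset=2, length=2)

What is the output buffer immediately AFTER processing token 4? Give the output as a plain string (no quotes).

Answer: WODJ

Derivation:
Token 1: literal('W'). Output: "W"
Token 2: literal('O'). Output: "WO"
Token 3: literal('D'). Output: "WOD"
Token 4: literal('J'). Output: "WODJ"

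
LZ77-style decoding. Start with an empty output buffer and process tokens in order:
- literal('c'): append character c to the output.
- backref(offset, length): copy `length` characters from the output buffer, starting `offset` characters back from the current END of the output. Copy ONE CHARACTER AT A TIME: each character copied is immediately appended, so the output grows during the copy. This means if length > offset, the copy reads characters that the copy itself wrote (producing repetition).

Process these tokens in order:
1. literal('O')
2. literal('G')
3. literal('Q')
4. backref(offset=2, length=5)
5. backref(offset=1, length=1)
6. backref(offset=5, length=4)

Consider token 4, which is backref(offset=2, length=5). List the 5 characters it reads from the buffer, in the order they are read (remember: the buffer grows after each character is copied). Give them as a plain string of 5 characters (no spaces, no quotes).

Token 1: literal('O'). Output: "O"
Token 2: literal('G'). Output: "OG"
Token 3: literal('Q'). Output: "OGQ"
Token 4: backref(off=2, len=5). Buffer before: "OGQ" (len 3)
  byte 1: read out[1]='G', append. Buffer now: "OGQG"
  byte 2: read out[2]='Q', append. Buffer now: "OGQGQ"
  byte 3: read out[3]='G', append. Buffer now: "OGQGQG"
  byte 4: read out[4]='Q', append. Buffer now: "OGQGQGQ"
  byte 5: read out[5]='G', append. Buffer now: "OGQGQGQG"

Answer: GQGQG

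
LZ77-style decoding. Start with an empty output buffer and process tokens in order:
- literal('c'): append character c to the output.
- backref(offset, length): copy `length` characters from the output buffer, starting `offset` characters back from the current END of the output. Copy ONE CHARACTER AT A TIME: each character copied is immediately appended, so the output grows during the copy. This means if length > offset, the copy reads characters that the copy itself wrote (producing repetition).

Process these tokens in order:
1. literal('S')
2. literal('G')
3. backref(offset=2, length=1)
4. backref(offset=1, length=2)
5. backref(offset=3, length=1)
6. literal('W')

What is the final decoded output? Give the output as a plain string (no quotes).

Answer: SGSSSSW

Derivation:
Token 1: literal('S'). Output: "S"
Token 2: literal('G'). Output: "SG"
Token 3: backref(off=2, len=1). Copied 'S' from pos 0. Output: "SGS"
Token 4: backref(off=1, len=2) (overlapping!). Copied 'SS' from pos 2. Output: "SGSSS"
Token 5: backref(off=3, len=1). Copied 'S' from pos 2. Output: "SGSSSS"
Token 6: literal('W'). Output: "SGSSSSW"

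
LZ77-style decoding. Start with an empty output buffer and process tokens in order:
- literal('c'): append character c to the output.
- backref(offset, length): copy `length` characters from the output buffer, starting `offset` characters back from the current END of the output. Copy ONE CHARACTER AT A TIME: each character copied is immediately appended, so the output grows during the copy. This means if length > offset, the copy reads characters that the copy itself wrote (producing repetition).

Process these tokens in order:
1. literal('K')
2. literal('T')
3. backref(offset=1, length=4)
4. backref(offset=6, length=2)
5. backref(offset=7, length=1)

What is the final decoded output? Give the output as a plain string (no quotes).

Answer: KTTTTTKTT

Derivation:
Token 1: literal('K'). Output: "K"
Token 2: literal('T'). Output: "KT"
Token 3: backref(off=1, len=4) (overlapping!). Copied 'TTTT' from pos 1. Output: "KTTTTT"
Token 4: backref(off=6, len=2). Copied 'KT' from pos 0. Output: "KTTTTTKT"
Token 5: backref(off=7, len=1). Copied 'T' from pos 1. Output: "KTTTTTKTT"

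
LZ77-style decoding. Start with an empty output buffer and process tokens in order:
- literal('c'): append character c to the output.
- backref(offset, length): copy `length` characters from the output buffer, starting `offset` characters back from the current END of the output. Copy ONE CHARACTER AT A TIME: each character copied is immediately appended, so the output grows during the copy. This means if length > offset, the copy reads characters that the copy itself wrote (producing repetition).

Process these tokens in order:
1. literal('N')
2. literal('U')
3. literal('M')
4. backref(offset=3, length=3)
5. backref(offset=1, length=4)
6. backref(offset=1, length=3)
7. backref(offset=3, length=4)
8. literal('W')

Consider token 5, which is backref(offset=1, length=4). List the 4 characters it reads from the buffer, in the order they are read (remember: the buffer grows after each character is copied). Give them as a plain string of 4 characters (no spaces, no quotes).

Token 1: literal('N'). Output: "N"
Token 2: literal('U'). Output: "NU"
Token 3: literal('M'). Output: "NUM"
Token 4: backref(off=3, len=3). Copied 'NUM' from pos 0. Output: "NUMNUM"
Token 5: backref(off=1, len=4). Buffer before: "NUMNUM" (len 6)
  byte 1: read out[5]='M', append. Buffer now: "NUMNUMM"
  byte 2: read out[6]='M', append. Buffer now: "NUMNUMMM"
  byte 3: read out[7]='M', append. Buffer now: "NUMNUMMMM"
  byte 4: read out[8]='M', append. Buffer now: "NUMNUMMMMM"

Answer: MMMM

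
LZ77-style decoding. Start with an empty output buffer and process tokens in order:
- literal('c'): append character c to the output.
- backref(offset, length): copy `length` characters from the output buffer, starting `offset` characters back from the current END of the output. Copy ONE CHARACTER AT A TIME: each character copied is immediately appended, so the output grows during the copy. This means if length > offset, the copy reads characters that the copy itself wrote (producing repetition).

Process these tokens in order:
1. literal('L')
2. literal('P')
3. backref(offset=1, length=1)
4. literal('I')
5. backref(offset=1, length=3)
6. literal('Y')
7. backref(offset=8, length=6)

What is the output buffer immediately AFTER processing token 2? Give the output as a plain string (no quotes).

Answer: LP

Derivation:
Token 1: literal('L'). Output: "L"
Token 2: literal('P'). Output: "LP"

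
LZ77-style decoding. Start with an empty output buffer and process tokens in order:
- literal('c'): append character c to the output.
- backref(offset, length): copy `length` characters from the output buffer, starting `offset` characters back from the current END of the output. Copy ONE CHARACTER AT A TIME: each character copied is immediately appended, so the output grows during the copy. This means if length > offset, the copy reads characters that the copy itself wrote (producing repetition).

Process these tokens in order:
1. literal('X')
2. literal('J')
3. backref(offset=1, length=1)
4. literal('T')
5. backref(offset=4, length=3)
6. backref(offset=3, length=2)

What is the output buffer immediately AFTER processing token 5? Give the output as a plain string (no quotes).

Answer: XJJTXJJ

Derivation:
Token 1: literal('X'). Output: "X"
Token 2: literal('J'). Output: "XJ"
Token 3: backref(off=1, len=1). Copied 'J' from pos 1. Output: "XJJ"
Token 4: literal('T'). Output: "XJJT"
Token 5: backref(off=4, len=3). Copied 'XJJ' from pos 0. Output: "XJJTXJJ"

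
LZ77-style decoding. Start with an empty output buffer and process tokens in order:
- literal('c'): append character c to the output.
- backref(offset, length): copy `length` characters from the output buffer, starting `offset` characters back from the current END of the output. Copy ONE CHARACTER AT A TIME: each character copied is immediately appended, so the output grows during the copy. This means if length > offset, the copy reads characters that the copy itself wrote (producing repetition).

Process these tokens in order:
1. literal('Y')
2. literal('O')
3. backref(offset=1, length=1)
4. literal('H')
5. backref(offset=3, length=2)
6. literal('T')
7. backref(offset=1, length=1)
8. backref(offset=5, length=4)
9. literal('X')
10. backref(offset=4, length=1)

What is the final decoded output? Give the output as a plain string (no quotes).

Answer: YOOHOOTTHOOTXO

Derivation:
Token 1: literal('Y'). Output: "Y"
Token 2: literal('O'). Output: "YO"
Token 3: backref(off=1, len=1). Copied 'O' from pos 1. Output: "YOO"
Token 4: literal('H'). Output: "YOOH"
Token 5: backref(off=3, len=2). Copied 'OO' from pos 1. Output: "YOOHOO"
Token 6: literal('T'). Output: "YOOHOOT"
Token 7: backref(off=1, len=1). Copied 'T' from pos 6. Output: "YOOHOOTT"
Token 8: backref(off=5, len=4). Copied 'HOOT' from pos 3. Output: "YOOHOOTTHOOT"
Token 9: literal('X'). Output: "YOOHOOTTHOOTX"
Token 10: backref(off=4, len=1). Copied 'O' from pos 9. Output: "YOOHOOTTHOOTXO"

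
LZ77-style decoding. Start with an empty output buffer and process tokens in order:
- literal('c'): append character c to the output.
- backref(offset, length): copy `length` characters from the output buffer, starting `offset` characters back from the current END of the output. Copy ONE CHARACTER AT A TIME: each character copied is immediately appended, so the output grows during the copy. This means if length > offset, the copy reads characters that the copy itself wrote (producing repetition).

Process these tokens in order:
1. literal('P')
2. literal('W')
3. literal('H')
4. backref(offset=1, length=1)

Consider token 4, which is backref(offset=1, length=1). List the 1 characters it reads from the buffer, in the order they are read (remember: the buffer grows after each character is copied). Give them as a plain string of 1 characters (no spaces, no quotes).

Answer: H

Derivation:
Token 1: literal('P'). Output: "P"
Token 2: literal('W'). Output: "PW"
Token 3: literal('H'). Output: "PWH"
Token 4: backref(off=1, len=1). Buffer before: "PWH" (len 3)
  byte 1: read out[2]='H', append. Buffer now: "PWHH"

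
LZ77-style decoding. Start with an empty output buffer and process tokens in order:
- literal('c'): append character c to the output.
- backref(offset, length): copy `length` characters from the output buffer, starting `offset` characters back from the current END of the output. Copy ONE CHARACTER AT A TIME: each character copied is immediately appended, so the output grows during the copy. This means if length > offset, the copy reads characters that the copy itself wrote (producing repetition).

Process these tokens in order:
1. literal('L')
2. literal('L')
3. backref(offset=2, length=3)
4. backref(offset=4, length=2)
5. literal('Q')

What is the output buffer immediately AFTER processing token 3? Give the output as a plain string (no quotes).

Answer: LLLLL

Derivation:
Token 1: literal('L'). Output: "L"
Token 2: literal('L'). Output: "LL"
Token 3: backref(off=2, len=3) (overlapping!). Copied 'LLL' from pos 0. Output: "LLLLL"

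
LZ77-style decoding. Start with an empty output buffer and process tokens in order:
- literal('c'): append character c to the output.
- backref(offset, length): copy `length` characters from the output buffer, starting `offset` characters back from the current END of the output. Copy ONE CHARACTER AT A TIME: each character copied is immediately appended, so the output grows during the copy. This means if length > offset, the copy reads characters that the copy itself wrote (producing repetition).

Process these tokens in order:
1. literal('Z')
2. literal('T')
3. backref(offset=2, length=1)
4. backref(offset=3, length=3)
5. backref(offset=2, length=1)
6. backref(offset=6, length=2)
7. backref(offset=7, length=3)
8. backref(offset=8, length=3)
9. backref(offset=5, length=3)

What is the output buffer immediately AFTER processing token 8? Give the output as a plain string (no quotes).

Answer: ZTZZTZTTZZZTTZT

Derivation:
Token 1: literal('Z'). Output: "Z"
Token 2: literal('T'). Output: "ZT"
Token 3: backref(off=2, len=1). Copied 'Z' from pos 0. Output: "ZTZ"
Token 4: backref(off=3, len=3). Copied 'ZTZ' from pos 0. Output: "ZTZZTZ"
Token 5: backref(off=2, len=1). Copied 'T' from pos 4. Output: "ZTZZTZT"
Token 6: backref(off=6, len=2). Copied 'TZ' from pos 1. Output: "ZTZZTZTTZ"
Token 7: backref(off=7, len=3). Copied 'ZZT' from pos 2. Output: "ZTZZTZTTZZZT"
Token 8: backref(off=8, len=3). Copied 'TZT' from pos 4. Output: "ZTZZTZTTZZZTTZT"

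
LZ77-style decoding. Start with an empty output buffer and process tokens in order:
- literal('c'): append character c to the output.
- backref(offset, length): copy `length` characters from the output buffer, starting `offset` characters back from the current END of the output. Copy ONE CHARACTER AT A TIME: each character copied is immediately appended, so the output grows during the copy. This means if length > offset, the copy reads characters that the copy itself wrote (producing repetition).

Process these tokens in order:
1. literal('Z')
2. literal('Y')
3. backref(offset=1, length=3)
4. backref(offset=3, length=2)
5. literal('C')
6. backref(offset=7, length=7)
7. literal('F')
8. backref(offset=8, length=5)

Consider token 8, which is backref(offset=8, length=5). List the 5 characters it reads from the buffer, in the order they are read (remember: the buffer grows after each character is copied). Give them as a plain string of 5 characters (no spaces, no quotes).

Token 1: literal('Z'). Output: "Z"
Token 2: literal('Y'). Output: "ZY"
Token 3: backref(off=1, len=3) (overlapping!). Copied 'YYY' from pos 1. Output: "ZYYYY"
Token 4: backref(off=3, len=2). Copied 'YY' from pos 2. Output: "ZYYYYYY"
Token 5: literal('C'). Output: "ZYYYYYYC"
Token 6: backref(off=7, len=7). Copied 'YYYYYYC' from pos 1. Output: "ZYYYYYYCYYYYYYC"
Token 7: literal('F'). Output: "ZYYYYYYCYYYYYYCF"
Token 8: backref(off=8, len=5). Buffer before: "ZYYYYYYCYYYYYYCF" (len 16)
  byte 1: read out[8]='Y', append. Buffer now: "ZYYYYYYCYYYYYYCFY"
  byte 2: read out[9]='Y', append. Buffer now: "ZYYYYYYCYYYYYYCFYY"
  byte 3: read out[10]='Y', append. Buffer now: "ZYYYYYYCYYYYYYCFYYY"
  byte 4: read out[11]='Y', append. Buffer now: "ZYYYYYYCYYYYYYCFYYYY"
  byte 5: read out[12]='Y', append. Buffer now: "ZYYYYYYCYYYYYYCFYYYYY"

Answer: YYYYY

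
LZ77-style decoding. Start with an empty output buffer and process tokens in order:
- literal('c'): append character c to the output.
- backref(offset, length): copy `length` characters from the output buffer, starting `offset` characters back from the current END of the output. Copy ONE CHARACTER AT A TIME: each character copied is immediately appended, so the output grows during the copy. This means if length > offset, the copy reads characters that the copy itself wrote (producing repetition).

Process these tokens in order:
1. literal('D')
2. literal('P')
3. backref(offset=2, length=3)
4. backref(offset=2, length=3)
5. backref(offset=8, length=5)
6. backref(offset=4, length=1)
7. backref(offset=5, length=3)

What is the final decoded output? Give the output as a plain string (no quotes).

Answer: DPDPDPDPDPDPDPPDP

Derivation:
Token 1: literal('D'). Output: "D"
Token 2: literal('P'). Output: "DP"
Token 3: backref(off=2, len=3) (overlapping!). Copied 'DPD' from pos 0. Output: "DPDPD"
Token 4: backref(off=2, len=3) (overlapping!). Copied 'PDP' from pos 3. Output: "DPDPDPDP"
Token 5: backref(off=8, len=5). Copied 'DPDPD' from pos 0. Output: "DPDPDPDPDPDPD"
Token 6: backref(off=4, len=1). Copied 'P' from pos 9. Output: "DPDPDPDPDPDPDP"
Token 7: backref(off=5, len=3). Copied 'PDP' from pos 9. Output: "DPDPDPDPDPDPDPPDP"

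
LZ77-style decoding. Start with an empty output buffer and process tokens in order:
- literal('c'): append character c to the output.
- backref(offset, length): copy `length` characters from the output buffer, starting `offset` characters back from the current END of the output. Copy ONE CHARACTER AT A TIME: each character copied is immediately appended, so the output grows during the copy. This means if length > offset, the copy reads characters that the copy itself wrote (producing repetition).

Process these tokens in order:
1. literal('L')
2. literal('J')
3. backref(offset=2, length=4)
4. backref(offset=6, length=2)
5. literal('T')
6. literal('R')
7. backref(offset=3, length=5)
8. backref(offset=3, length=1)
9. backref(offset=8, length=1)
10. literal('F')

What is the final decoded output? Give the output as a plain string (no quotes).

Answer: LJLJLJLJTRJTRJTRTF

Derivation:
Token 1: literal('L'). Output: "L"
Token 2: literal('J'). Output: "LJ"
Token 3: backref(off=2, len=4) (overlapping!). Copied 'LJLJ' from pos 0. Output: "LJLJLJ"
Token 4: backref(off=6, len=2). Copied 'LJ' from pos 0. Output: "LJLJLJLJ"
Token 5: literal('T'). Output: "LJLJLJLJT"
Token 6: literal('R'). Output: "LJLJLJLJTR"
Token 7: backref(off=3, len=5) (overlapping!). Copied 'JTRJT' from pos 7. Output: "LJLJLJLJTRJTRJT"
Token 8: backref(off=3, len=1). Copied 'R' from pos 12. Output: "LJLJLJLJTRJTRJTR"
Token 9: backref(off=8, len=1). Copied 'T' from pos 8. Output: "LJLJLJLJTRJTRJTRT"
Token 10: literal('F'). Output: "LJLJLJLJTRJTRJTRTF"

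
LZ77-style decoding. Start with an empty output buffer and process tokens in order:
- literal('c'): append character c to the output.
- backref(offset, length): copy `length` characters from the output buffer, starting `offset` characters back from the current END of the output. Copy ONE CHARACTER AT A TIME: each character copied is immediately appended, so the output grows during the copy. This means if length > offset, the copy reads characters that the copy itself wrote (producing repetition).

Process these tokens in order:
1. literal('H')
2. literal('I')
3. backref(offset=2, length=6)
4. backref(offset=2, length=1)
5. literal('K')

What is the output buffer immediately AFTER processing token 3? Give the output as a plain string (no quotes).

Token 1: literal('H'). Output: "H"
Token 2: literal('I'). Output: "HI"
Token 3: backref(off=2, len=6) (overlapping!). Copied 'HIHIHI' from pos 0. Output: "HIHIHIHI"

Answer: HIHIHIHI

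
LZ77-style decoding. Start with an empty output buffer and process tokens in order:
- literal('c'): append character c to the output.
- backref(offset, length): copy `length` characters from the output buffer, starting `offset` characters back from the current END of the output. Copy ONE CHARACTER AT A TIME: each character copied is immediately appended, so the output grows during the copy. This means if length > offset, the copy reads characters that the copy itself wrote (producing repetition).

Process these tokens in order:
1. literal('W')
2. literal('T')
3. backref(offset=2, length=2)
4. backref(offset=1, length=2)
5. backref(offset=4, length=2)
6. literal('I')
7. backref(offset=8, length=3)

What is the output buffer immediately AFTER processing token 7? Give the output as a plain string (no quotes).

Token 1: literal('W'). Output: "W"
Token 2: literal('T'). Output: "WT"
Token 3: backref(off=2, len=2). Copied 'WT' from pos 0. Output: "WTWT"
Token 4: backref(off=1, len=2) (overlapping!). Copied 'TT' from pos 3. Output: "WTWTTT"
Token 5: backref(off=4, len=2). Copied 'WT' from pos 2. Output: "WTWTTTWT"
Token 6: literal('I'). Output: "WTWTTTWTI"
Token 7: backref(off=8, len=3). Copied 'TWT' from pos 1. Output: "WTWTTTWTITWT"

Answer: WTWTTTWTITWT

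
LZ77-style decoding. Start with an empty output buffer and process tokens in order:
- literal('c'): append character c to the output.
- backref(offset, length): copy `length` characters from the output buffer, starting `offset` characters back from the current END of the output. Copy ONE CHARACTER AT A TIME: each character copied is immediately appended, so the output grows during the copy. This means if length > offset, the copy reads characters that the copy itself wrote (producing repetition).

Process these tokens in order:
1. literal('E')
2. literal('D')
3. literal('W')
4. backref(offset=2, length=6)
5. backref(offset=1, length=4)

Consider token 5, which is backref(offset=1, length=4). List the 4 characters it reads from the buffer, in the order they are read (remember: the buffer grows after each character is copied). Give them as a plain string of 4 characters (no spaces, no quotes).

Token 1: literal('E'). Output: "E"
Token 2: literal('D'). Output: "ED"
Token 3: literal('W'). Output: "EDW"
Token 4: backref(off=2, len=6) (overlapping!). Copied 'DWDWDW' from pos 1. Output: "EDWDWDWDW"
Token 5: backref(off=1, len=4). Buffer before: "EDWDWDWDW" (len 9)
  byte 1: read out[8]='W', append. Buffer now: "EDWDWDWDWW"
  byte 2: read out[9]='W', append. Buffer now: "EDWDWDWDWWW"
  byte 3: read out[10]='W', append. Buffer now: "EDWDWDWDWWWW"
  byte 4: read out[11]='W', append. Buffer now: "EDWDWDWDWWWWW"

Answer: WWWW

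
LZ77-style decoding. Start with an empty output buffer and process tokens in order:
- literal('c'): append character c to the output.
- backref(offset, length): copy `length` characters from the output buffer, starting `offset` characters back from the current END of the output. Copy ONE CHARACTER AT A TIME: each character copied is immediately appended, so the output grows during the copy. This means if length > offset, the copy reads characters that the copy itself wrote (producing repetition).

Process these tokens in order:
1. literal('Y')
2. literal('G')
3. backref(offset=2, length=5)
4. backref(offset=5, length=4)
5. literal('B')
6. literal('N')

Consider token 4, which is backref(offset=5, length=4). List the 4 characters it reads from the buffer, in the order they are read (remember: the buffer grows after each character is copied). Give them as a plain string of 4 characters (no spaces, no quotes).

Token 1: literal('Y'). Output: "Y"
Token 2: literal('G'). Output: "YG"
Token 3: backref(off=2, len=5) (overlapping!). Copied 'YGYGY' from pos 0. Output: "YGYGYGY"
Token 4: backref(off=5, len=4). Buffer before: "YGYGYGY" (len 7)
  byte 1: read out[2]='Y', append. Buffer now: "YGYGYGYY"
  byte 2: read out[3]='G', append. Buffer now: "YGYGYGYYG"
  byte 3: read out[4]='Y', append. Buffer now: "YGYGYGYYGY"
  byte 4: read out[5]='G', append. Buffer now: "YGYGYGYYGYG"

Answer: YGYG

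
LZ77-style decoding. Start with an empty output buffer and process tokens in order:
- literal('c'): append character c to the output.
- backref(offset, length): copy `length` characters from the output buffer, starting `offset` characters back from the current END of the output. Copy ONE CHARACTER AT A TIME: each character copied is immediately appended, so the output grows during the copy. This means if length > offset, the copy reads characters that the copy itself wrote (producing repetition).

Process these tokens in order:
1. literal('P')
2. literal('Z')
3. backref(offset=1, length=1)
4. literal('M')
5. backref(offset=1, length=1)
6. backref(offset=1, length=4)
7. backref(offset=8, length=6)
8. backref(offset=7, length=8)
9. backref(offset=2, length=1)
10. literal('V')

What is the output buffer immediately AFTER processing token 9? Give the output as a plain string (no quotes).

Answer: PZZMMMMMMZZMMMMMZZMMMMMM

Derivation:
Token 1: literal('P'). Output: "P"
Token 2: literal('Z'). Output: "PZ"
Token 3: backref(off=1, len=1). Copied 'Z' from pos 1. Output: "PZZ"
Token 4: literal('M'). Output: "PZZM"
Token 5: backref(off=1, len=1). Copied 'M' from pos 3. Output: "PZZMM"
Token 6: backref(off=1, len=4) (overlapping!). Copied 'MMMM' from pos 4. Output: "PZZMMMMMM"
Token 7: backref(off=8, len=6). Copied 'ZZMMMM' from pos 1. Output: "PZZMMMMMMZZMMMM"
Token 8: backref(off=7, len=8) (overlapping!). Copied 'MZZMMMMM' from pos 8. Output: "PZZMMMMMMZZMMMMMZZMMMMM"
Token 9: backref(off=2, len=1). Copied 'M' from pos 21. Output: "PZZMMMMMMZZMMMMMZZMMMMMM"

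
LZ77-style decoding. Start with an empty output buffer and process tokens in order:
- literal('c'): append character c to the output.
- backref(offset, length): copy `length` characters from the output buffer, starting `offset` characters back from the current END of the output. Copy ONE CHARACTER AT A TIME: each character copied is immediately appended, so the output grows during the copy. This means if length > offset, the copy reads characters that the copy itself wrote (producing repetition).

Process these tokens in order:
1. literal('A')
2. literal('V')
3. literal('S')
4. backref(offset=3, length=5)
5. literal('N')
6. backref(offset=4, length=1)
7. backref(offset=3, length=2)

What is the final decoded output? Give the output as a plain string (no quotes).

Answer: AVSAVSAVNSVN

Derivation:
Token 1: literal('A'). Output: "A"
Token 2: literal('V'). Output: "AV"
Token 3: literal('S'). Output: "AVS"
Token 4: backref(off=3, len=5) (overlapping!). Copied 'AVSAV' from pos 0. Output: "AVSAVSAV"
Token 5: literal('N'). Output: "AVSAVSAVN"
Token 6: backref(off=4, len=1). Copied 'S' from pos 5. Output: "AVSAVSAVNS"
Token 7: backref(off=3, len=2). Copied 'VN' from pos 7. Output: "AVSAVSAVNSVN"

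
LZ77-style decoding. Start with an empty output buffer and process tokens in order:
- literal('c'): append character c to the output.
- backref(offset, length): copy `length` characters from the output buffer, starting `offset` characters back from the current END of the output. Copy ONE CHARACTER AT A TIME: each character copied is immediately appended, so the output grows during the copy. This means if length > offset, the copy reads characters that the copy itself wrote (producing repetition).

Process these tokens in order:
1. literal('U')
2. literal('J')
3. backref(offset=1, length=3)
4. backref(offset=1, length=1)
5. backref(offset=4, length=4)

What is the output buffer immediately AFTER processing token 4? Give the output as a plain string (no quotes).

Answer: UJJJJJ

Derivation:
Token 1: literal('U'). Output: "U"
Token 2: literal('J'). Output: "UJ"
Token 3: backref(off=1, len=3) (overlapping!). Copied 'JJJ' from pos 1. Output: "UJJJJ"
Token 4: backref(off=1, len=1). Copied 'J' from pos 4. Output: "UJJJJJ"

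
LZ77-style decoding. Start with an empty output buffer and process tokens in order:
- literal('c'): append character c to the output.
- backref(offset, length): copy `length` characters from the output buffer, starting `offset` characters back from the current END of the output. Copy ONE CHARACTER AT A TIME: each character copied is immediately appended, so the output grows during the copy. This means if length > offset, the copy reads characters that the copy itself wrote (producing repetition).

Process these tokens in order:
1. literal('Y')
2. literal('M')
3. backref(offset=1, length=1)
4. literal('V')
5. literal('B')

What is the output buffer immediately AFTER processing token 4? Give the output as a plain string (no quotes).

Answer: YMMV

Derivation:
Token 1: literal('Y'). Output: "Y"
Token 2: literal('M'). Output: "YM"
Token 3: backref(off=1, len=1). Copied 'M' from pos 1. Output: "YMM"
Token 4: literal('V'). Output: "YMMV"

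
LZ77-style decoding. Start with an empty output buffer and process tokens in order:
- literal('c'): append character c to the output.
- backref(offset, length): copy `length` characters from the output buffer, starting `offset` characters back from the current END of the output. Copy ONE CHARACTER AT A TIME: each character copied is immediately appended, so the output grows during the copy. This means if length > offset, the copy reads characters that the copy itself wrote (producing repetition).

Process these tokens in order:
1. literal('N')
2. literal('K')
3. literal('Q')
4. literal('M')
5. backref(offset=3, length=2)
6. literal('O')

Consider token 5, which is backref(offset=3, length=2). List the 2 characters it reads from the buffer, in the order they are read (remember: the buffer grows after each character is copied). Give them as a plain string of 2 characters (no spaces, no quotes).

Answer: KQ

Derivation:
Token 1: literal('N'). Output: "N"
Token 2: literal('K'). Output: "NK"
Token 3: literal('Q'). Output: "NKQ"
Token 4: literal('M'). Output: "NKQM"
Token 5: backref(off=3, len=2). Buffer before: "NKQM" (len 4)
  byte 1: read out[1]='K', append. Buffer now: "NKQMK"
  byte 2: read out[2]='Q', append. Buffer now: "NKQMKQ"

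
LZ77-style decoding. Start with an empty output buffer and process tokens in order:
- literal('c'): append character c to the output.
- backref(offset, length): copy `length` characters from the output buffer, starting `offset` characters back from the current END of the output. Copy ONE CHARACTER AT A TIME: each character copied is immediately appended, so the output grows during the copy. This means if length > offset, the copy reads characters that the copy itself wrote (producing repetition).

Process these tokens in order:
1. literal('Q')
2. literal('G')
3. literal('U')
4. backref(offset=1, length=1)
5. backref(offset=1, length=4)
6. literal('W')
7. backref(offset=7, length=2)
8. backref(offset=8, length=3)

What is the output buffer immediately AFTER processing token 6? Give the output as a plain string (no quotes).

Token 1: literal('Q'). Output: "Q"
Token 2: literal('G'). Output: "QG"
Token 3: literal('U'). Output: "QGU"
Token 4: backref(off=1, len=1). Copied 'U' from pos 2. Output: "QGUU"
Token 5: backref(off=1, len=4) (overlapping!). Copied 'UUUU' from pos 3. Output: "QGUUUUUU"
Token 6: literal('W'). Output: "QGUUUUUUW"

Answer: QGUUUUUUW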